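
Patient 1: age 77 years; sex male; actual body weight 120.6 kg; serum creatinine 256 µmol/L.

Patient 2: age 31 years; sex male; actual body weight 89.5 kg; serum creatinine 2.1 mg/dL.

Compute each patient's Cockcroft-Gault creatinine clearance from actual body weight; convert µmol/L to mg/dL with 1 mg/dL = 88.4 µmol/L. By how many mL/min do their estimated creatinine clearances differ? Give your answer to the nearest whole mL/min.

28 mL/min

Patient 1: SCr = 256 / 88.4 = 2.896 mg/dL
Patient 1: CrCl = (140 − 77) × 120.6 / (72 × 2.896) = 7597.8 / 208.51 ≈ 36.4 mL/min
Patient 2: CrCl = (140 − 31) × 89.5 / (72 × 2.1) = 9755.5 / 151.20 ≈ 64.5 mL/min
|36.4 − 64.5| = 28.1 mL/min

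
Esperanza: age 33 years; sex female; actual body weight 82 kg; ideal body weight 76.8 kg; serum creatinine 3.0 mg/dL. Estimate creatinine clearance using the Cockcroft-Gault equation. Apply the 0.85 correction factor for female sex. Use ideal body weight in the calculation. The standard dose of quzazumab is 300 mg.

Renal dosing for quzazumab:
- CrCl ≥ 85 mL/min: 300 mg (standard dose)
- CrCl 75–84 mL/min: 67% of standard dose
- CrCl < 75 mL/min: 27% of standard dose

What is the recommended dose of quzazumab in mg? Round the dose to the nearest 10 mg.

80 mg

CrCl = (140 − 33) × 76.8 / (72 × 3) × 0.85 = 8217.6 / 216.00 × 0.85 ≈ 32.3 mL/min
CrCl ≈ 32 mL/min → bracket < 75 mL/min.
27% of 300 mg = 81 mg → 80 mg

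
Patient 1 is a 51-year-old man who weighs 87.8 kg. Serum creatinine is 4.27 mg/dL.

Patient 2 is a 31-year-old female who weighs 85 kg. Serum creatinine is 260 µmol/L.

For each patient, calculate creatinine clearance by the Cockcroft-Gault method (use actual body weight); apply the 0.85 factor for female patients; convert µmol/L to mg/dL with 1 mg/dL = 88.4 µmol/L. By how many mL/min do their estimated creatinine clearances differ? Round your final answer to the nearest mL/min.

Patient 1: CrCl = (140 − 51) × 87.8 / (72 × 4.27) = 7814.2 / 307.44 ≈ 25.4 mL/min
Patient 2: SCr = 260 / 88.4 = 2.941 mg/dL
Patient 2: CrCl = (140 − 31) × 85 / (72 × 2.941) × 0.85 = 9265.0 / 211.75 × 0.85 ≈ 37.2 mL/min
|25.4 − 37.2| = 11.8 mL/min

12 mL/min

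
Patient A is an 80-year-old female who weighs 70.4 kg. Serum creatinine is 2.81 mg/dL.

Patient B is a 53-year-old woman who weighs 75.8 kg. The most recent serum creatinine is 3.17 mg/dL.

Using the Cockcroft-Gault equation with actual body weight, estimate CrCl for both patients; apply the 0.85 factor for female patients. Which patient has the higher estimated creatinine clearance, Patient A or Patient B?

Patient A: CrCl = (140 − 80) × 70.4 / (72 × 2.81) × 0.85 = 4224.0 / 202.32 × 0.85 ≈ 17.7 mL/min
Patient B: CrCl = (140 − 53) × 75.8 / (72 × 3.17) × 0.85 = 6594.6 / 228.24 × 0.85 ≈ 24.6 mL/min
17.7 vs 24.6 mL/min → Patient B is higher.

Patient B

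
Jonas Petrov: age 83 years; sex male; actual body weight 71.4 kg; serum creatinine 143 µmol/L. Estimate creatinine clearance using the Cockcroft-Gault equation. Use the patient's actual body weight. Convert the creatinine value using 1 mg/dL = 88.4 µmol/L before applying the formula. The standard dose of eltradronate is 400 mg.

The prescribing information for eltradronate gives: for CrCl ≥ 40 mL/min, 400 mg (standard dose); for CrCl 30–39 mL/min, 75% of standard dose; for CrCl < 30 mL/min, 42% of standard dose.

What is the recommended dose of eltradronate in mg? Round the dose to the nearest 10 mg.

SCr = 143 / 88.4 = 1.618 mg/dL
CrCl = (140 − 83) × 71.4 / (72 × 1.618) = 4069.8 / 116.50 ≈ 34.9 mL/min
CrCl ≈ 35 mL/min → bracket 30–39 mL/min.
75% of 400 mg = 300 mg

300 mg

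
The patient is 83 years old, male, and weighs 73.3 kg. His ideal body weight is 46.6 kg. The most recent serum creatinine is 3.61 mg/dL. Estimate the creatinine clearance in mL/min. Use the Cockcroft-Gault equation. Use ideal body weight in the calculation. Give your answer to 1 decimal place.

10.2 mL/min

CrCl = (140 − 83) × 46.6 / (72 × 3.61) = 2656.2 / 259.92 ≈ 10.2 mL/min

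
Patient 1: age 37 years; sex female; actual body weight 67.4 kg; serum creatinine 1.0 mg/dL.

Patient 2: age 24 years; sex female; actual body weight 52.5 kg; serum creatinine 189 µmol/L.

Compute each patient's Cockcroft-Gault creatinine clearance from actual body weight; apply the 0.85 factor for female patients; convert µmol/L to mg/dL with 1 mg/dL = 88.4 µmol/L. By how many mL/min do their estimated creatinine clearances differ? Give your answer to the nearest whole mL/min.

48 mL/min

Patient 1: CrCl = (140 − 37) × 67.4 / (72 × 1) × 0.85 = 6942.2 / 72.00 × 0.85 ≈ 82.0 mL/min
Patient 2: SCr = 189 / 88.4 = 2.138 mg/dL
Patient 2: CrCl = (140 − 24) × 52.5 / (72 × 2.138) × 0.85 = 6090.0 / 153.94 × 0.85 ≈ 33.6 mL/min
|82.0 − 33.6| = 48.4 mL/min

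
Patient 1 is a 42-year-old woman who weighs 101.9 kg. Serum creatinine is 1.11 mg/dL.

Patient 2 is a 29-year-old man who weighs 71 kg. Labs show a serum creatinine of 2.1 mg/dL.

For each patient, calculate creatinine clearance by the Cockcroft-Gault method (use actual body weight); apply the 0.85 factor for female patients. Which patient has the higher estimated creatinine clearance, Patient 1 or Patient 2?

Patient 1: CrCl = (140 − 42) × 101.9 / (72 × 1.11) × 0.85 = 9986.2 / 79.92 × 0.85 ≈ 106.2 mL/min
Patient 2: CrCl = (140 − 29) × 71 / (72 × 2.1) = 7881.0 / 151.20 ≈ 52.1 mL/min
106.2 vs 52.1 mL/min → Patient 1 is higher.

Patient 1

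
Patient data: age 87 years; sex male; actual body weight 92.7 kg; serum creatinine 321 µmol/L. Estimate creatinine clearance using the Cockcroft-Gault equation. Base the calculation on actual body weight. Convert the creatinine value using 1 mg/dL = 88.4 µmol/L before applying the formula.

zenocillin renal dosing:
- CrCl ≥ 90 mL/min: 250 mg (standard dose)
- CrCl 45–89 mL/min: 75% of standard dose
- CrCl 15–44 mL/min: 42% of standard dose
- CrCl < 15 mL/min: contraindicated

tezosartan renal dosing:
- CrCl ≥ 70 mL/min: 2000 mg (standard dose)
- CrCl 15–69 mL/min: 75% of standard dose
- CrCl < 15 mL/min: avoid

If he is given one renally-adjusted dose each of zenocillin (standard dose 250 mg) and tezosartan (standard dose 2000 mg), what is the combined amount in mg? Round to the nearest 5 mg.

SCr = 321 / 88.4 = 3.631 mg/dL
CrCl = (140 − 87) × 92.7 / (72 × 3.631) = 4913.1 / 261.43 ≈ 18.8 mL/min
CrCl ≈ 19 mL/min.
zenocillin: 15–44 mL/min → 42% of 250 mg = 105 mg.
tezosartan: 15–69 mL/min → 75% of 2000 mg = 1500 mg.
Total = 105 + 1500 = 1605 mg.

1605 mg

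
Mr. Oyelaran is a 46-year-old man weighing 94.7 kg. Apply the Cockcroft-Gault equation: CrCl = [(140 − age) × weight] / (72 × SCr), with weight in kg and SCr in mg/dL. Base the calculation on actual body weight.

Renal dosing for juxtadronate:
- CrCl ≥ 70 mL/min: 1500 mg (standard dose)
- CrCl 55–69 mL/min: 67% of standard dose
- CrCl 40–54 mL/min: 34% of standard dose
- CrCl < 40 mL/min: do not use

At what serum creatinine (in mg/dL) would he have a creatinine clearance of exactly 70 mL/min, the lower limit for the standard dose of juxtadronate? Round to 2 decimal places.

Standard dose requires CrCl ≥ 70 mL/min.
Set (140 − 46) × 94.7 / (72 × SCr) = 70
SCr = (140 − 46) × 94.7 / (72 × 70) = 1.766 mg/dL

1.77 mg/dL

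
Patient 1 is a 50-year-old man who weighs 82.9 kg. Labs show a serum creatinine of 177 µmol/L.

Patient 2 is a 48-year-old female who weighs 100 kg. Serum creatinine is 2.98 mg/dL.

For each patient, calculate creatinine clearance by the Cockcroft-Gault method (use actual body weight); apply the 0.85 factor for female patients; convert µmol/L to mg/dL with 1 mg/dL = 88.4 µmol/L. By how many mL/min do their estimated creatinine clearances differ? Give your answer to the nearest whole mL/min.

Patient 1: SCr = 177 / 88.4 = 2.002 mg/dL
Patient 1: CrCl = (140 − 50) × 82.9 / (72 × 2.002) = 7461.0 / 144.14 ≈ 51.8 mL/min
Patient 2: CrCl = (140 − 48) × 100 / (72 × 2.98) × 0.85 = 9200.0 / 214.56 × 0.85 ≈ 36.4 mL/min
|51.8 − 36.4| = 15.4 mL/min

15 mL/min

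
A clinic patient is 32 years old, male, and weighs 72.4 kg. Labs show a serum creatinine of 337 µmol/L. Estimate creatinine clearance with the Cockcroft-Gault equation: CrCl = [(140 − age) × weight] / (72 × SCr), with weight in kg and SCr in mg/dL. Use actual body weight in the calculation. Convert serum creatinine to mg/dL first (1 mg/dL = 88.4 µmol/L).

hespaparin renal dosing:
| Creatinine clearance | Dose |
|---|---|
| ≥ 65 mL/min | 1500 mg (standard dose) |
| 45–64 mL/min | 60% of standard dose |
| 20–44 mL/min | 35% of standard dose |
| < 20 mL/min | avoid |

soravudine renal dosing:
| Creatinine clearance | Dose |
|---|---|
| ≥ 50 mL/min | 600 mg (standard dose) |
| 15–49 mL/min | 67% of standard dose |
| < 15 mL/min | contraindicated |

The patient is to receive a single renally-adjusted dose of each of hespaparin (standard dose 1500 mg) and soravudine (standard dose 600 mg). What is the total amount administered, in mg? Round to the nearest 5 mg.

SCr = 337 / 88.4 = 3.812 mg/dL
CrCl = (140 − 32) × 72.4 / (72 × 3.812) = 7819.2 / 274.46 ≈ 28.5 mL/min
CrCl ≈ 28 mL/min.
hespaparin: 20–44 mL/min → 35% of 1500 mg = 525 mg.
soravudine: 15–49 mL/min → 67% of 600 mg = 402 mg.
Total = 525 + 402 = 927 mg.

925 mg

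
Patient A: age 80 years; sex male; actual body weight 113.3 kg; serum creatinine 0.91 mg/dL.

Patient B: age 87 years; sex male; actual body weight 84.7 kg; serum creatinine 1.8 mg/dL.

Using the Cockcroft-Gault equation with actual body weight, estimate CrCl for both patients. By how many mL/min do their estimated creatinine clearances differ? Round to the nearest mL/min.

Patient A: CrCl = (140 − 80) × 113.3 / (72 × 0.91) = 6798.0 / 65.52 ≈ 103.8 mL/min
Patient B: CrCl = (140 − 87) × 84.7 / (72 × 1.8) = 4489.1 / 129.60 ≈ 34.6 mL/min
|103.8 − 34.6| = 69.2 mL/min

69 mL/min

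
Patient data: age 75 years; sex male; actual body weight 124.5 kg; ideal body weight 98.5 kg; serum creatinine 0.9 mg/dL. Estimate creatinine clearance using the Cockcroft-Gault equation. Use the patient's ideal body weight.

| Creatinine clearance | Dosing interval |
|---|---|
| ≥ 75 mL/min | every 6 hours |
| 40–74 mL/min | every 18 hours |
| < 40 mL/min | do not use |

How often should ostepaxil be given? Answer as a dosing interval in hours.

every 6 hours

CrCl = (140 − 75) × 98.5 / (72 × 0.9) = 6402.5 / 64.80 ≈ 98.8 mL/min
CrCl ≈ 99 mL/min → bracket ≥ 75 mL/min → every 6 hours.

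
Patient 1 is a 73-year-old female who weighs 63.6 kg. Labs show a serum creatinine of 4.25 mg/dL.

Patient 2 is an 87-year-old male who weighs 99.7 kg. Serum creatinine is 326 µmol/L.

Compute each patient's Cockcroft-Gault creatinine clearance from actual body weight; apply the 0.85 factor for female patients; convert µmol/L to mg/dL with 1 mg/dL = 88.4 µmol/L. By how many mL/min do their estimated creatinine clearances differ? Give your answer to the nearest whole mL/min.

Patient 1: CrCl = (140 − 73) × 63.6 / (72 × 4.25) × 0.85 = 4261.2 / 306.00 × 0.85 ≈ 11.8 mL/min
Patient 2: SCr = 326 / 88.4 = 3.688 mg/dL
Patient 2: CrCl = (140 − 87) × 99.7 / (72 × 3.688) = 5284.1 / 265.54 ≈ 19.9 mL/min
|11.8 − 19.9| = 8.1 mL/min

8 mL/min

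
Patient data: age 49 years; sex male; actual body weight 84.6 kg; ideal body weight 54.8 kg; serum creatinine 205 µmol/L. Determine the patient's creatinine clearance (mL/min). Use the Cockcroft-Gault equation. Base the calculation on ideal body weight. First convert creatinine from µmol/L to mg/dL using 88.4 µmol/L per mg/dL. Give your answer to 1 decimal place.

SCr = 205 / 88.4 = 2.319 mg/dL
CrCl = (140 − 49) × 54.8 / (72 × 2.319) = 4986.8 / 166.97 ≈ 29.9 mL/min

29.9 mL/min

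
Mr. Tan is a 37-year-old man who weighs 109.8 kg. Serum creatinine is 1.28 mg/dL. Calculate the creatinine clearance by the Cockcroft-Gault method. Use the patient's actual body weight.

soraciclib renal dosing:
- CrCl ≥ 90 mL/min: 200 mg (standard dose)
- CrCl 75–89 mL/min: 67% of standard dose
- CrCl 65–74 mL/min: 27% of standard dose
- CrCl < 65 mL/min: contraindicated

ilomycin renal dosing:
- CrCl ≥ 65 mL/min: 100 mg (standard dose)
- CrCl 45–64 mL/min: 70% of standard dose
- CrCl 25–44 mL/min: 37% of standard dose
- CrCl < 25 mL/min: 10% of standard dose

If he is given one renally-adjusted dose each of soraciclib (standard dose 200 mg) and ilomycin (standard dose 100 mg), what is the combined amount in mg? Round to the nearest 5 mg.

CrCl = (140 − 37) × 109.8 / (72 × 1.28) = 11309.4 / 92.16 ≈ 122.7 mL/min
CrCl ≈ 123 mL/min.
soraciclib: ≥ 90 mL/min → 100% of 200 mg = 200 mg.
ilomycin: ≥ 65 mL/min → 100% of 100 mg = 100 mg.
Total = 200 + 100 = 300 mg.

300 mg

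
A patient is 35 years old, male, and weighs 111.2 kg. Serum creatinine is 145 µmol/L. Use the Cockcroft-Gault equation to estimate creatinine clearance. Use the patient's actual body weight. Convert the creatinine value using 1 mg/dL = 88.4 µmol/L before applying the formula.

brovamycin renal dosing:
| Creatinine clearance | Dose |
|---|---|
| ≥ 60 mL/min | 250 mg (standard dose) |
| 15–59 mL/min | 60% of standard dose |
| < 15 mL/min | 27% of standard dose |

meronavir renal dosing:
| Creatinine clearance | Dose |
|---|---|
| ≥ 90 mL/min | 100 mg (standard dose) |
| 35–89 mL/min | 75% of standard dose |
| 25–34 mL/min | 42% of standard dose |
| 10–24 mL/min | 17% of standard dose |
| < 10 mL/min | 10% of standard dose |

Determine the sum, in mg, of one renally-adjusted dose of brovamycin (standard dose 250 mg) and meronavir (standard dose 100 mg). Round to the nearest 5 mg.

SCr = 145 / 88.4 = 1.64 mg/dL
CrCl = (140 − 35) × 111.2 / (72 × 1.64) = 11676.0 / 118.08 ≈ 98.9 mL/min
CrCl ≈ 99 mL/min.
brovamycin: ≥ 60 mL/min → 100% of 250 mg = 250 mg.
meronavir: ≥ 90 mL/min → 100% of 100 mg = 100 mg.
Total = 250 + 100 = 350 mg.

350 mg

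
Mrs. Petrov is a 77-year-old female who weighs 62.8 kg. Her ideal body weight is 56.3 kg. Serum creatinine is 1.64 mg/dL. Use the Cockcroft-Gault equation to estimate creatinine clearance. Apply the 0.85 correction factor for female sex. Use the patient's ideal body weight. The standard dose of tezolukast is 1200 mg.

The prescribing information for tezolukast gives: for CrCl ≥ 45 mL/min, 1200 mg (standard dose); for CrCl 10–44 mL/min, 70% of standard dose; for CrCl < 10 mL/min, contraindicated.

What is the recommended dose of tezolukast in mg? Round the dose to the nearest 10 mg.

CrCl = (140 − 77) × 56.3 / (72 × 1.64) × 0.85 = 3546.9 / 118.08 × 0.85 ≈ 25.5 mL/min
CrCl ≈ 26 mL/min → bracket 10–44 mL/min.
70% of 1200 mg = 840 mg

840 mg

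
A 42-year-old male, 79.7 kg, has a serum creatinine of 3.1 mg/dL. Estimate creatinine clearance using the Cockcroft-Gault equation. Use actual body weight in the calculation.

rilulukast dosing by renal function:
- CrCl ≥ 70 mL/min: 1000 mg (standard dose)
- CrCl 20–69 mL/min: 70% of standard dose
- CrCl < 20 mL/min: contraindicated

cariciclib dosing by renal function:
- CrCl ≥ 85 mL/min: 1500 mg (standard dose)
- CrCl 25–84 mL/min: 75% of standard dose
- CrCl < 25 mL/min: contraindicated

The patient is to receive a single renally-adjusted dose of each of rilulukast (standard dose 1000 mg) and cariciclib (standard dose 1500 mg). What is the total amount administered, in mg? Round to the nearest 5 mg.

CrCl = (140 − 42) × 79.7 / (72 × 3.1) = 7810.6 / 223.20 ≈ 35.0 mL/min
CrCl ≈ 35 mL/min.
rilulukast: 20–69 mL/min → 70% of 1000 mg = 700 mg.
cariciclib: 25–84 mL/min → 75% of 1500 mg = 1125 mg.
Total = 700 + 1125 = 1825 mg.

1825 mg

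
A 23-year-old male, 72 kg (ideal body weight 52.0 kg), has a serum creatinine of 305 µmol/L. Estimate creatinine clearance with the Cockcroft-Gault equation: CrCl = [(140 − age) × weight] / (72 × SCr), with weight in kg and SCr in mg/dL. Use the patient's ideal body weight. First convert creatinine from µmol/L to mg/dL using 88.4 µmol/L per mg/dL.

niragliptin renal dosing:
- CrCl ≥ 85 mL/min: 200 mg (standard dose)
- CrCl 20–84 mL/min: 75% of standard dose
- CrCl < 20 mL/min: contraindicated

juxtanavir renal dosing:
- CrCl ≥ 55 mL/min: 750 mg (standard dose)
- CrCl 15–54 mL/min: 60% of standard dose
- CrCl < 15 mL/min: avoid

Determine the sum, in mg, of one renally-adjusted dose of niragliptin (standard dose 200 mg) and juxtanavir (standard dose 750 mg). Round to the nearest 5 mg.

SCr = 305 / 88.4 = 3.45 mg/dL
CrCl = (140 − 23) × 52 / (72 × 3.45) = 6084.0 / 248.40 ≈ 24.5 mL/min
CrCl ≈ 24 mL/min.
niragliptin: 20–84 mL/min → 75% of 200 mg = 150 mg.
juxtanavir: 15–54 mL/min → 60% of 750 mg = 450 mg.
Total = 150 + 450 = 600 mg.

600 mg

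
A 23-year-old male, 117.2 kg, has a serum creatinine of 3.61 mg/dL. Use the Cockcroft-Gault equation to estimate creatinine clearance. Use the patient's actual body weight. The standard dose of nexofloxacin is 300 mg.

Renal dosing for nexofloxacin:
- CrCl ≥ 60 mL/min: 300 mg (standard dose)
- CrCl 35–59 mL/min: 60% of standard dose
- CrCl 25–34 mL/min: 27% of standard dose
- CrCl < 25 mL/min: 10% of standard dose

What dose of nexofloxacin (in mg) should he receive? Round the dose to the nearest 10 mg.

CrCl = (140 − 23) × 117.2 / (72 × 3.61) = 13712.4 / 259.92 ≈ 52.8 mL/min
CrCl ≈ 53 mL/min → bracket 35–59 mL/min.
60% of 300 mg = 180 mg

180 mg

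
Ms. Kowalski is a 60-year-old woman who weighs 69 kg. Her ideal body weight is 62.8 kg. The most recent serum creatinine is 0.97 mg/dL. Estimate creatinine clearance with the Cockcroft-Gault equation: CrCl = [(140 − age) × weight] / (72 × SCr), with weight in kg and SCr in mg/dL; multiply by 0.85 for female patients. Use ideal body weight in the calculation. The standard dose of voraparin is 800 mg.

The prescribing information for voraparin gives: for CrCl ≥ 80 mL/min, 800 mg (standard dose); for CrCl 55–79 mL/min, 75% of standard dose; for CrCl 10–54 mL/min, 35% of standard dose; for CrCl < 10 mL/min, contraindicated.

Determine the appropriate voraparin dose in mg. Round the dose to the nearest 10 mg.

CrCl = (140 − 60) × 62.8 / (72 × 0.97) × 0.85 = 5024.0 / 69.84 × 0.85 ≈ 61.1 mL/min
CrCl ≈ 61 mL/min → bracket 55–79 mL/min.
75% of 800 mg = 600 mg

600 mg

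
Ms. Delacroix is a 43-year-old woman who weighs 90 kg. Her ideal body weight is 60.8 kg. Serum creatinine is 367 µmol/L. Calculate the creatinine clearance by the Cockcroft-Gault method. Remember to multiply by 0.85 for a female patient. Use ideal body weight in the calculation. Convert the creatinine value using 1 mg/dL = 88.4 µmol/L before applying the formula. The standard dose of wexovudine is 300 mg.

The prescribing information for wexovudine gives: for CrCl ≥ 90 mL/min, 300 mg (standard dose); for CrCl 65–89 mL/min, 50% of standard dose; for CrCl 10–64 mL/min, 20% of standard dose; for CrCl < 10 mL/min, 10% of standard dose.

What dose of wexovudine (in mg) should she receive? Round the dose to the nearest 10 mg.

SCr = 367 / 88.4 = 4.152 mg/dL
CrCl = (140 − 43) × 60.8 / (72 × 4.152) × 0.85 = 5897.6 / 298.94 × 0.85 ≈ 16.8 mL/min
CrCl ≈ 17 mL/min → bracket 10–64 mL/min.
20% of 300 mg = 60 mg

60 mg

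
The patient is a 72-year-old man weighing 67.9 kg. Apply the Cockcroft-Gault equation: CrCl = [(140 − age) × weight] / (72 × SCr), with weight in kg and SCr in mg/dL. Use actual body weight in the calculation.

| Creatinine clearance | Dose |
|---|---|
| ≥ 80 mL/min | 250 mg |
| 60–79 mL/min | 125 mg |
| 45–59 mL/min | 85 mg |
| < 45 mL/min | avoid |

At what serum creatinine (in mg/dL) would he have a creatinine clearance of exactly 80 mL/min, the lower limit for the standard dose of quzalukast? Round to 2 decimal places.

0.80 mg/dL

Standard dose requires CrCl ≥ 80 mL/min.
Set (140 − 72) × 67.9 / (72 × SCr) = 80
SCr = (140 − 72) × 67.9 / (72 × 80) = 0.802 mg/dL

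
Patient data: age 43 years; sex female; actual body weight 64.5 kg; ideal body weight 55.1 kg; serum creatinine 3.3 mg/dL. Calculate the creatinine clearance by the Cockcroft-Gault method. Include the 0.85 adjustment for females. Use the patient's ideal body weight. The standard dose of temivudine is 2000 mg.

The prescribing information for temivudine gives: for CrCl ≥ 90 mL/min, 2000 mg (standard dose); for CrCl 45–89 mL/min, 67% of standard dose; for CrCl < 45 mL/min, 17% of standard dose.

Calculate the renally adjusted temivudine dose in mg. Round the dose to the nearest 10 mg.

340 mg

CrCl = (140 − 43) × 55.1 / (72 × 3.3) × 0.85 = 5344.7 / 237.60 × 0.85 ≈ 19.1 mL/min
CrCl ≈ 19 mL/min → bracket < 45 mL/min.
17% of 2000 mg = 340 mg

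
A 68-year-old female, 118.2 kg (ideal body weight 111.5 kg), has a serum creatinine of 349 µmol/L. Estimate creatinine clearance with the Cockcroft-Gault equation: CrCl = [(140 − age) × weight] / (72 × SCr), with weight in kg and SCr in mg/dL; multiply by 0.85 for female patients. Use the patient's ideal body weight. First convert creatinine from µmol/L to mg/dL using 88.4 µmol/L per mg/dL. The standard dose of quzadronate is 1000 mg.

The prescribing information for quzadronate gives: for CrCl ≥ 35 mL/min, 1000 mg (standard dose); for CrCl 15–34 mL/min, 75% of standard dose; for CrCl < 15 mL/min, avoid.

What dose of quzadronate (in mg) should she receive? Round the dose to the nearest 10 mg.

750 mg

SCr = 349 / 88.4 = 3.948 mg/dL
CrCl = (140 − 68) × 111.5 / (72 × 3.948) × 0.85 = 8028.0 / 284.26 × 0.85 ≈ 24.0 mL/min
CrCl ≈ 24 mL/min → bracket 15–34 mL/min.
75% of 1000 mg = 750 mg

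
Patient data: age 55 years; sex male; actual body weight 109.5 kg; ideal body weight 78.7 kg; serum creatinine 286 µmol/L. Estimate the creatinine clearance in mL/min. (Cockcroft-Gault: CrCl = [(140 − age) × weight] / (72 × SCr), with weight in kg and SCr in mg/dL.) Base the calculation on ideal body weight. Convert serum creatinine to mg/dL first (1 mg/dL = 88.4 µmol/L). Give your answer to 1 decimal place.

SCr = 286 / 88.4 = 3.235 mg/dL
CrCl = (140 − 55) × 78.7 / (72 × 3.235) = 6689.5 / 232.92 ≈ 28.7 mL/min

28.7 mL/min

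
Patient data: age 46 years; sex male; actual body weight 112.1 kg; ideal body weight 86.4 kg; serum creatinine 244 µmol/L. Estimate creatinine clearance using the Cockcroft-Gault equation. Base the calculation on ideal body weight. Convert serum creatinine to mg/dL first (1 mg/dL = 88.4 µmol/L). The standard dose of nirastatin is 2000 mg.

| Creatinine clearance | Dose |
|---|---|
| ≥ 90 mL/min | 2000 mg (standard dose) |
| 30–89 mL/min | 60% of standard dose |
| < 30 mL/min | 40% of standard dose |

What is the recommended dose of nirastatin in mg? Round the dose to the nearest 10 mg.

1200 mg

SCr = 244 / 88.4 = 2.76 mg/dL
CrCl = (140 − 46) × 86.4 / (72 × 2.76) = 8121.6 / 198.72 ≈ 40.9 mL/min
CrCl ≈ 41 mL/min → bracket 30–89 mL/min.
60% of 2000 mg = 1200 mg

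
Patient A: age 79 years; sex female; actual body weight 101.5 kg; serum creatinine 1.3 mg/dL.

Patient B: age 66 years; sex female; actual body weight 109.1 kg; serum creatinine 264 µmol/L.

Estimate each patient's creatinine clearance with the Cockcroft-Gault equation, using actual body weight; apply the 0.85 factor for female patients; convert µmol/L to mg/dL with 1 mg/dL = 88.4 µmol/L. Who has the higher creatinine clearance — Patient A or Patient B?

Patient A

Patient A: CrCl = (140 − 79) × 101.5 / (72 × 1.3) × 0.85 = 6191.5 / 93.60 × 0.85 ≈ 56.2 mL/min
Patient B: SCr = 264 / 88.4 = 2.986 mg/dL
Patient B: CrCl = (140 − 66) × 109.1 / (72 × 2.986) × 0.85 = 8073.4 / 214.99 × 0.85 ≈ 31.9 mL/min
56.2 vs 31.9 mL/min → Patient A is higher.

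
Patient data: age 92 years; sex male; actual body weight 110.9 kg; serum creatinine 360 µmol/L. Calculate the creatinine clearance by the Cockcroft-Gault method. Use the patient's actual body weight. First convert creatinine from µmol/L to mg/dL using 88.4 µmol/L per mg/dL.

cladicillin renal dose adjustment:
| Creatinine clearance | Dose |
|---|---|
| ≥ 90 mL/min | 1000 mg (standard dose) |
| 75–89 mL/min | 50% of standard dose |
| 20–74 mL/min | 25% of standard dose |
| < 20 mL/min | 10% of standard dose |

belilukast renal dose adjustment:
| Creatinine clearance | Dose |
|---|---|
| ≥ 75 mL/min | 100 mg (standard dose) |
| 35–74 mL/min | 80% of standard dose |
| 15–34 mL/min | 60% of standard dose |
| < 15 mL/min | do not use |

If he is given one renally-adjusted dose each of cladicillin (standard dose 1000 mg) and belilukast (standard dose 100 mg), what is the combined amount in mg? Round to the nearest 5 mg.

160 mg

SCr = 360 / 88.4 = 4.072 mg/dL
CrCl = (140 − 92) × 110.9 / (72 × 4.072) = 5323.2 / 293.18 ≈ 18.2 mL/min
CrCl ≈ 18 mL/min.
cladicillin: < 20 mL/min → 10% of 1000 mg = 100 mg.
belilukast: 15–34 mL/min → 60% of 100 mg = 60 mg.
Total = 100 + 60 = 160 mg.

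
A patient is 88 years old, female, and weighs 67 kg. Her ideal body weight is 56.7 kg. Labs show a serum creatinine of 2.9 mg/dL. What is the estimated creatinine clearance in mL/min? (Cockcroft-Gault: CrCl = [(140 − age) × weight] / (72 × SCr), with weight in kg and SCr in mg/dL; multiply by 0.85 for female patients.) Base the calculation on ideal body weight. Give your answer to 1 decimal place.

12.0 mL/min

CrCl = (140 − 88) × 56.7 / (72 × 2.9) × 0.85 = 2948.4 / 208.80 × 0.85 ≈ 12.0 mL/min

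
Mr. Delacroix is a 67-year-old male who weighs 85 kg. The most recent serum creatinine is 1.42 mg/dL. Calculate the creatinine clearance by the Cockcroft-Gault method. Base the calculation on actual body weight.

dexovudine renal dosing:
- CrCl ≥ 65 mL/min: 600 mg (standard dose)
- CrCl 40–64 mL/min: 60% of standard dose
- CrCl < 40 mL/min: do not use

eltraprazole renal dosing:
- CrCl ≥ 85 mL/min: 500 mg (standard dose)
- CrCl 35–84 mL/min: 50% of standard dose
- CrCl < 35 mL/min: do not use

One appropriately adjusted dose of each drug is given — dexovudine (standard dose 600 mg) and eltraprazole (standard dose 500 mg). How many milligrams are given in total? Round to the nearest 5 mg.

CrCl = (140 − 67) × 85 / (72 × 1.42) = 6205.0 / 102.24 ≈ 60.7 mL/min
CrCl ≈ 61 mL/min.
dexovudine: 40–64 mL/min → 60% of 600 mg = 360 mg.
eltraprazole: 35–84 mL/min → 50% of 500 mg = 250 mg.
Total = 360 + 250 = 610 mg.

610 mg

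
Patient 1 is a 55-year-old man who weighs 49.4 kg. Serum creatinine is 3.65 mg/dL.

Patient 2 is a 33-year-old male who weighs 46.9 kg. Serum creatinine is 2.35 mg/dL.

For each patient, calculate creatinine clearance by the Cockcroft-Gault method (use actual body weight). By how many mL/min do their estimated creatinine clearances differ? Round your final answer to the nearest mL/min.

Patient 1: CrCl = (140 − 55) × 49.4 / (72 × 3.65) = 4199.0 / 262.80 ≈ 16.0 mL/min
Patient 2: CrCl = (140 − 33) × 46.9 / (72 × 2.35) = 5018.3 / 169.20 ≈ 29.7 mL/min
|16.0 − 29.7| = 13.7 mL/min

14 mL/min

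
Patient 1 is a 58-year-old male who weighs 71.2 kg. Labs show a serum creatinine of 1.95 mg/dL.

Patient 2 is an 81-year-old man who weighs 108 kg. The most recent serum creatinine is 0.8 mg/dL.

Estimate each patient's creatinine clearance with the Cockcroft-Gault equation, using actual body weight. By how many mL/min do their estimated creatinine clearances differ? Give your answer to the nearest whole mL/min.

Patient 1: CrCl = (140 − 58) × 71.2 / (72 × 1.95) = 5838.4 / 140.40 ≈ 41.6 mL/min
Patient 2: CrCl = (140 − 81) × 108 / (72 × 0.8) = 6372.0 / 57.60 ≈ 110.6 mL/min
|41.6 − 110.6| = 69.0 mL/min

69 mL/min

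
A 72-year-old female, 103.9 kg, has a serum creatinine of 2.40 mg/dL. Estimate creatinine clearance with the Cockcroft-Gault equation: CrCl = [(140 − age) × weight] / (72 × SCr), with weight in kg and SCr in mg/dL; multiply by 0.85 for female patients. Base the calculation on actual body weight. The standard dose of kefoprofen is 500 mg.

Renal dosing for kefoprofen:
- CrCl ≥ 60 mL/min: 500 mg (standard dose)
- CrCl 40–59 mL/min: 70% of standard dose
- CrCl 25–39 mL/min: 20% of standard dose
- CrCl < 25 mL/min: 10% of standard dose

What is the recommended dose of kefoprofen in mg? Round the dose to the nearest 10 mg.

100 mg

CrCl = (140 − 72) × 103.9 / (72 × 2.4) × 0.85 = 7065.2 / 172.80 × 0.85 ≈ 34.8 mL/min
CrCl ≈ 35 mL/min → bracket 25–39 mL/min.
20% of 500 mg = 100 mg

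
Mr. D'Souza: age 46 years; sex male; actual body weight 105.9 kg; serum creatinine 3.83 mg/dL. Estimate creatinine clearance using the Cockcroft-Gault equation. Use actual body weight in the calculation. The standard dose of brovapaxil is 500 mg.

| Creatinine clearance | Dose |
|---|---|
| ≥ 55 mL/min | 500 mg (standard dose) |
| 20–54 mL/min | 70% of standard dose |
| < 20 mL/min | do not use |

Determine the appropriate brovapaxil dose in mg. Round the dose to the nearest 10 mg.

350 mg

CrCl = (140 − 46) × 105.9 / (72 × 3.83) = 9954.6 / 275.76 ≈ 36.1 mL/min
CrCl ≈ 36 mL/min → bracket 20–54 mL/min.
70% of 500 mg = 350 mg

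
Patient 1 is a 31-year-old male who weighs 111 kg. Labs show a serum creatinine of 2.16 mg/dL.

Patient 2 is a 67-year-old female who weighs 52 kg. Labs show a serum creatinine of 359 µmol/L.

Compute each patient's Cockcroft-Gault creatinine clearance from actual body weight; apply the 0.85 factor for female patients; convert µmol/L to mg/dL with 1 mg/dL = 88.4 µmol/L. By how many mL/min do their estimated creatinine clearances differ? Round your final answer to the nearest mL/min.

Patient 1: CrCl = (140 − 31) × 111 / (72 × 2.16) = 12099.0 / 155.52 ≈ 77.8 mL/min
Patient 2: SCr = 359 / 88.4 = 4.061 mg/dL
Patient 2: CrCl = (140 − 67) × 52 / (72 × 4.061) × 0.85 = 3796.0 / 292.39 × 0.85 ≈ 11.0 mL/min
|77.8 − 11.0| = 66.8 mL/min

67 mL/min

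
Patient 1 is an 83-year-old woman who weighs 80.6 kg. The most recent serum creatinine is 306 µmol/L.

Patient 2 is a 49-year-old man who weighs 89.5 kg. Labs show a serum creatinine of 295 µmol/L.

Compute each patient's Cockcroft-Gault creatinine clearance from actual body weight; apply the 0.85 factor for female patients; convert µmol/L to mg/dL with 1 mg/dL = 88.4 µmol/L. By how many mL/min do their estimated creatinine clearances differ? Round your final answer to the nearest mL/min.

18 mL/min

Patient 1: SCr = 306 / 88.4 = 3.462 mg/dL
Patient 1: CrCl = (140 − 83) × 80.6 / (72 × 3.462) × 0.85 = 4594.2 / 249.26 × 0.85 ≈ 15.7 mL/min
Patient 2: SCr = 295 / 88.4 = 3.337 mg/dL
Patient 2: CrCl = (140 − 49) × 89.5 / (72 × 3.337) = 8144.5 / 240.26 ≈ 33.9 mL/min
|15.7 − 33.9| = 18.2 mL/min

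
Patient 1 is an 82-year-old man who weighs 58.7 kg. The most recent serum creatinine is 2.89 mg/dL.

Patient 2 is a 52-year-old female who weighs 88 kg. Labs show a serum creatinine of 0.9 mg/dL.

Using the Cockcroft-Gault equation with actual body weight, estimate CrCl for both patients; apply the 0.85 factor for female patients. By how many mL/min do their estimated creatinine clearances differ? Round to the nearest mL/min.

Patient 1: CrCl = (140 − 82) × 58.7 / (72 × 2.89) = 3404.6 / 208.08 ≈ 16.4 mL/min
Patient 2: CrCl = (140 − 52) × 88 / (72 × 0.9) × 0.85 = 7744.0 / 64.80 × 0.85 ≈ 101.6 mL/min
|16.4 − 101.6| = 85.2 mL/min

85 mL/min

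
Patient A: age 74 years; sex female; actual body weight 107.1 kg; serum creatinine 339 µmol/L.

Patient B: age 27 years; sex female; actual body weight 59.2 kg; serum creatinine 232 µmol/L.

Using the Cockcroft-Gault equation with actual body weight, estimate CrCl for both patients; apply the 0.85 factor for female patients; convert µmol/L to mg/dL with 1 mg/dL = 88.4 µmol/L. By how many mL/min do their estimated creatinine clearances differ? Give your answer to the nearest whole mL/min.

8 mL/min

Patient A: SCr = 339 / 88.4 = 3.835 mg/dL
Patient A: CrCl = (140 − 74) × 107.1 / (72 × 3.835) × 0.85 = 7068.6 / 276.12 × 0.85 ≈ 21.8 mL/min
Patient B: SCr = 232 / 88.4 = 2.624 mg/dL
Patient B: CrCl = (140 − 27) × 59.2 / (72 × 2.624) × 0.85 = 6689.6 / 188.93 × 0.85 ≈ 30.1 mL/min
|21.8 − 30.1| = 8.3 mL/min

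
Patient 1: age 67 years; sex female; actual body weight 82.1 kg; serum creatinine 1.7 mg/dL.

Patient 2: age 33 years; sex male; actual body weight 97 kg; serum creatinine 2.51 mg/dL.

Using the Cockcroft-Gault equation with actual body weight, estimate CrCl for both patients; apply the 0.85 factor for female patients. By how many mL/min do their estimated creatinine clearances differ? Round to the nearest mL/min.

16 mL/min

Patient 1: CrCl = (140 − 67) × 82.1 / (72 × 1.7) × 0.85 = 5993.3 / 122.40 × 0.85 ≈ 41.6 mL/min
Patient 2: CrCl = (140 − 33) × 97 / (72 × 2.51) = 10379.0 / 180.72 ≈ 57.4 mL/min
|41.6 − 57.4| = 15.8 mL/min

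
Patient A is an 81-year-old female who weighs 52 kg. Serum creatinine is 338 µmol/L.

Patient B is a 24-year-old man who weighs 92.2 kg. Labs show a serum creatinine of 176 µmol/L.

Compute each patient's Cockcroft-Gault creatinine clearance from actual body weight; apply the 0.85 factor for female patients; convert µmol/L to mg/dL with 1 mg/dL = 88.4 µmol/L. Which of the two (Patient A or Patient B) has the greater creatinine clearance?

Patient A: SCr = 338 / 88.4 = 3.824 mg/dL
Patient A: CrCl = (140 − 81) × 52 / (72 × 3.824) × 0.85 = 3068.0 / 275.33 × 0.85 ≈ 9.5 mL/min
Patient B: SCr = 176 / 88.4 = 1.991 mg/dL
Patient B: CrCl = (140 − 24) × 92.2 / (72 × 1.991) = 10695.2 / 143.35 ≈ 74.6 mL/min
9.5 vs 74.6 mL/min → Patient B is higher.

Patient B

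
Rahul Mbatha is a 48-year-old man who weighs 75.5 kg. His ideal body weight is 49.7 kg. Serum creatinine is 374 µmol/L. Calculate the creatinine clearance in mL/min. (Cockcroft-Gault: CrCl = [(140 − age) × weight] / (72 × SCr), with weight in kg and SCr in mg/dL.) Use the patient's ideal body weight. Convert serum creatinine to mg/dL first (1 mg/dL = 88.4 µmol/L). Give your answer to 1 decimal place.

15.0 mL/min

SCr = 374 / 88.4 = 4.231 mg/dL
CrCl = (140 − 48) × 49.7 / (72 × 4.231) = 4572.4 / 304.63 ≈ 15.0 mL/min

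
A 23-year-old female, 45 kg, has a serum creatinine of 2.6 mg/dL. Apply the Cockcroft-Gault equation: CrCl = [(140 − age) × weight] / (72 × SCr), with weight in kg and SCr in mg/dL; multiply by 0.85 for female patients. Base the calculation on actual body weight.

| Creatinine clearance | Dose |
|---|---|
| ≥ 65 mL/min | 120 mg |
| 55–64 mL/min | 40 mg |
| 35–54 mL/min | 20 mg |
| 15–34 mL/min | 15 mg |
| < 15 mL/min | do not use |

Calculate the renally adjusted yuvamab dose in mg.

CrCl = (140 − 23) × 45 / (72 × 2.6) × 0.85 = 5265.0 / 187.20 × 0.85 ≈ 23.9 mL/min
CrCl ≈ 24 mL/min → bracket 15–34 mL/min.
Dose for this bracket: 15 mg.

15 mg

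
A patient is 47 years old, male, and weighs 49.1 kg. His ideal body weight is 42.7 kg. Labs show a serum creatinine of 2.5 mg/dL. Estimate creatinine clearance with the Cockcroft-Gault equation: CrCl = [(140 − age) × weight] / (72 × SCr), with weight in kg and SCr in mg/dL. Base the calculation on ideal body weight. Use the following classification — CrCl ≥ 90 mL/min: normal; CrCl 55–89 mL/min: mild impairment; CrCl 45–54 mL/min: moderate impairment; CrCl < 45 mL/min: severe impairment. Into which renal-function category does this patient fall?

CrCl = (140 − 47) × 42.7 / (72 × 2.5) = 3971.1 / 180.00 ≈ 22.1 mL/min
22 mL/min falls in the 'severe impairment' range.

severe impairment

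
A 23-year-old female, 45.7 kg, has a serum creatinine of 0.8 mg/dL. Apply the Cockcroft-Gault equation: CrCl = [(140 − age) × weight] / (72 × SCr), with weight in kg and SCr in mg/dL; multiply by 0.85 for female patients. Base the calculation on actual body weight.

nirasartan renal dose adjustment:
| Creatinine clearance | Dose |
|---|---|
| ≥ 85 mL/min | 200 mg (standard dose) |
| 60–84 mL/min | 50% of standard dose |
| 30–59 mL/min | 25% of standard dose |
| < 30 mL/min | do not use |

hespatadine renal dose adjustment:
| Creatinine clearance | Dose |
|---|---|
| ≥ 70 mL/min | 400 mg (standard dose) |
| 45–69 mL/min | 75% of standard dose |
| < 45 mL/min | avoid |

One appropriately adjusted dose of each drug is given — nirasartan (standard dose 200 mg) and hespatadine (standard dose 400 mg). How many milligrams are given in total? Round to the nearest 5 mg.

500 mg

CrCl = (140 − 23) × 45.7 / (72 × 0.8) × 0.85 = 5346.9 / 57.60 × 0.85 ≈ 78.9 mL/min
CrCl ≈ 79 mL/min.
nirasartan: 60–84 mL/min → 50% of 200 mg = 100 mg.
hespatadine: ≥ 70 mL/min → 100% of 400 mg = 400 mg.
Total = 100 + 400 = 500 mg.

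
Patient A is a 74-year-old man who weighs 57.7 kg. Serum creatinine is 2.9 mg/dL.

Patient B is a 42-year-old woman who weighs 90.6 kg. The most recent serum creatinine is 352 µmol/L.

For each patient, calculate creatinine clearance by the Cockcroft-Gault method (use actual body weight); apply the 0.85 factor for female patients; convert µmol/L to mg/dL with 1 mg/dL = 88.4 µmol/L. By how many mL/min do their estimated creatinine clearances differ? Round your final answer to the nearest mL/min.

8 mL/min

Patient A: CrCl = (140 − 74) × 57.7 / (72 × 2.9) = 3808.2 / 208.80 ≈ 18.2 mL/min
Patient B: SCr = 352 / 88.4 = 3.982 mg/dL
Patient B: CrCl = (140 − 42) × 90.6 / (72 × 3.982) × 0.85 = 8878.8 / 286.70 × 0.85 ≈ 26.3 mL/min
|18.2 − 26.3| = 8.1 mL/min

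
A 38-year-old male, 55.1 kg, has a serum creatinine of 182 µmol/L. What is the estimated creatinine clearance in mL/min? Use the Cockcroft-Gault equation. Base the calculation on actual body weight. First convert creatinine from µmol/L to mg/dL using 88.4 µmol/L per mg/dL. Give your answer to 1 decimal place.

37.9 mL/min

SCr = 182 / 88.4 = 2.059 mg/dL
CrCl = (140 − 38) × 55.1 / (72 × 2.059) = 5620.2 / 148.25 ≈ 37.9 mL/min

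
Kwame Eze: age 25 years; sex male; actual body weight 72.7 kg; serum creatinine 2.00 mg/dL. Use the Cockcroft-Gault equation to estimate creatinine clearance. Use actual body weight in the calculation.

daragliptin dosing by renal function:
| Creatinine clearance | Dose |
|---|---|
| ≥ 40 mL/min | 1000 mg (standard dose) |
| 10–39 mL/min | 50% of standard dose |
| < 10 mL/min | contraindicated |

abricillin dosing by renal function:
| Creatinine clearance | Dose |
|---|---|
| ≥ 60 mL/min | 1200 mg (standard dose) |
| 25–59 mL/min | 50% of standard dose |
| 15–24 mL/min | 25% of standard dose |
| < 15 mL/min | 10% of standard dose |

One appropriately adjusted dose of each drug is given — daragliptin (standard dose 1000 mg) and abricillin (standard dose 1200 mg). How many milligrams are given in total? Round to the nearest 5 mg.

CrCl = (140 − 25) × 72.7 / (72 × 2) = 8360.5 / 144.00 ≈ 58.1 mL/min
CrCl ≈ 58 mL/min.
daragliptin: ≥ 40 mL/min → 100% of 1000 mg = 1000 mg.
abricillin: 25–59 mL/min → 50% of 1200 mg = 600 mg.
Total = 1000 + 600 = 1600 mg.

1600 mg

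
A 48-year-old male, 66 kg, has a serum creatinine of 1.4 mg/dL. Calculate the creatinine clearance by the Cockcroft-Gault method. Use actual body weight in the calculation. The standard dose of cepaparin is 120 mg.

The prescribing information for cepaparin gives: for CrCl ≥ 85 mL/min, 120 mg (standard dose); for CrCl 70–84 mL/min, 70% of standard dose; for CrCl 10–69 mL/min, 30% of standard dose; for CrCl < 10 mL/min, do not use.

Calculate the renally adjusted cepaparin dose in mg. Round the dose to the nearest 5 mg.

CrCl = (140 − 48) × 66 / (72 × 1.4) = 6072.0 / 100.80 ≈ 60.2 mL/min
CrCl ≈ 60 mL/min → bracket 10–69 mL/min.
30% of 120 mg = 36 mg → 35 mg

35 mg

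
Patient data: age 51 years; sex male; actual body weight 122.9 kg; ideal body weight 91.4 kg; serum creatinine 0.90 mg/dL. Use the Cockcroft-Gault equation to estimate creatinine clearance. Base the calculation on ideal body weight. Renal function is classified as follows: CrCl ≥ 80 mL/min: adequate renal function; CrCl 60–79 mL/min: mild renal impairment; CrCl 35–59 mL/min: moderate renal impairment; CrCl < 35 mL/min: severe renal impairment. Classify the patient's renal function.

CrCl = (140 − 51) × 91.4 / (72 × 0.9) = 8134.6 / 64.80 ≈ 125.5 mL/min
126 mL/min falls in the 'adequate renal function' range.

adequate renal function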